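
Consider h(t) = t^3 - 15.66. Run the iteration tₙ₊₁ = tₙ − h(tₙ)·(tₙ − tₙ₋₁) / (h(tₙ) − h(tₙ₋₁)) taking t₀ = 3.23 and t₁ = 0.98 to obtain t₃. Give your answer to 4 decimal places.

3.1207

h(3.23) = 18.038267, h(0.98) = -14.718808
t₂ = 0.980000 − (-14.718808)·(0.980000 − 3.230000) / (-14.718808 − 18.038267) = 0.980000 − (33.117318)/(-32.757075) = 1.990997
h(1.990997) = -7.767546
t₃ = 1.990997 − (-7.767546)·(1.990997 − 0.980000) / (-7.767546 − (-14.718808)) = 1.990997 − (-7.852968)/(6.951262) = 3.120716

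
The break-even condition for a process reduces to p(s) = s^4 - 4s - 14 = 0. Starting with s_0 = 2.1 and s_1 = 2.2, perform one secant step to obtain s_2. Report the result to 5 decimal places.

2.18251

p(2.1) = -2.9519000, p(2.2) = 0.6256000
s_2 = 2.2000000 − 0.6256000·(2.2000000 − 2.1000000) / (0.6256000 − (-2.9519000)) = 2.2000000 − (0.0625600)/(3.5775000) = 2.1825129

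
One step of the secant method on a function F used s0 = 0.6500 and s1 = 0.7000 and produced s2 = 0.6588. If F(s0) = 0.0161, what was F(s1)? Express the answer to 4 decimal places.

The secant line through (0.6500, 0.0161) and (0.7000, F(s1)) crosses zero at s2 = 0.6588.
So (0.6500, 0.0161), (0.7000, F(s1)), (0.6588, 0) are collinear:
F(s1) = 0.0161 · (0.7000 − 0.6588) / (0.6500 − 0.6588) = 0.0161 · (0.041200)/(-0.008800) = -0.075377

-0.0754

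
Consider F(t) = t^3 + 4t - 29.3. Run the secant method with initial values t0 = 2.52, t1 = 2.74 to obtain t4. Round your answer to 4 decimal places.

F(2.52) = -3.216992, F(2.74) = 2.230824
t2 = 2.740000 − 2.230824·(2.740000 − 2.520000) / (2.230824 − (-3.216992)) = 2.740000 − (0.490781)/(5.447816) = 2.649912
F(2.649912) = -0.092574
t3 = 2.649912 − (-0.092574)·(2.649912 − 2.740000) / (-0.092574 − 2.230824) = 2.649912 − (0.008340)/(-2.323398) = 2.653502
F(2.653502) = -0.002497
t4 = 2.653502 − (-0.002497)·(2.653502 − 2.649912) / (-0.002497 − (-0.092574)) = 2.653502 − (-0.000009)/(0.090076) = 2.653601

2.6536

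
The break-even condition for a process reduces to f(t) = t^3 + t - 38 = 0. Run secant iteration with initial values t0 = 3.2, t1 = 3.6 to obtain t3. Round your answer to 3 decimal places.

3.262

f(3.2) = -2.03200, f(3.6) = 12.25600
t2 = 3.60000 − 12.25600·(3.60000 − 3.20000) / (12.25600 − (-2.03200)) = 3.60000 − (4.90240)/(14.28800) = 3.25689
f(3.25689) = -0.19630
t3 = 3.25689 − (-0.19630)·(3.25689 − 3.60000) / (-0.19630 − 12.25600) = 3.25689 − (0.06735)/(-12.45230) = 3.26230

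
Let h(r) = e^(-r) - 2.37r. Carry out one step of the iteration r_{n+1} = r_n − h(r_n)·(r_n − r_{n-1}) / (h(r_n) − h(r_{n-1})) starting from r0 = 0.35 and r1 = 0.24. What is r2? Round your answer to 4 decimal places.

h(0.35) = -0.124812, h(0.24) = 0.217828
r2 = 0.240000 − 0.217828·(0.240000 − 0.350000) / (0.217828 − (-0.124812)) = 0.240000 − (-0.023961)/(0.342640) = 0.309931

0.3099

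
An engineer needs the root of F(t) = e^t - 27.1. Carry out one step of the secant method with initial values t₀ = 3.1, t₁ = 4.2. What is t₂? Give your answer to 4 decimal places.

3.2212

F(3.1) = -4.902049, F(4.2) = 39.586331
t₂ = 4.200000 − 39.586331·(4.200000 − 3.100000) / (39.586331 − (-4.902049)) = 4.200000 − (43.544964)/(44.488380) = 3.221206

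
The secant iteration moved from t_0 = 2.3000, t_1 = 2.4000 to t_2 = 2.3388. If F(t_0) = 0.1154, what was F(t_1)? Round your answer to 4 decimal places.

-0.1820

The secant line through (2.3000, 0.1154) and (2.4000, F(t_1)) crosses zero at t_2 = 2.3388.
So (2.3000, 0.1154), (2.4000, F(t_1)), (2.3388, 0) are collinear:
F(t_1) = 0.1154 · (2.4000 − 2.3388) / (2.3000 − 2.3388) = 0.1154 · (0.061200)/(-0.038800) = -0.182023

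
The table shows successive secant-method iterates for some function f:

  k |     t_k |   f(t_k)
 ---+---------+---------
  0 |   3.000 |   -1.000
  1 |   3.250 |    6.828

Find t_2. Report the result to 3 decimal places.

t_2 = 3.250 − 6.828·(3.250 − 3.000) / (6.828 − (-1.000))
   = 3.250 − (1.70700)/(7.82800) = 3.03194

3.032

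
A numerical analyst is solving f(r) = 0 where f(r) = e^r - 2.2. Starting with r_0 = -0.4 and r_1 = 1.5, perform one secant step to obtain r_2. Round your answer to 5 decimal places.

f(-0.4) = -1.5296800, f(1.5) = 2.2816891
r_2 = 1.5000000 − 2.2816891·(1.5000000 − (-0.4000000)) / (2.2816891 − (-1.5296800)) = 1.5000000 − (4.3352092)/(3.8113690) = 0.3625585

0.36256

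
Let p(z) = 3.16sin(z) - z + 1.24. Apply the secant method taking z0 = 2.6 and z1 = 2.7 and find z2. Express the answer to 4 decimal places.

p(2.6) = 0.268984, p(2.7) = -0.109480
z2 = 2.700000 − (-0.109480)·(2.700000 − 2.600000) / (-0.109480 − 0.268984) = 2.700000 − (-0.010948)/(-0.378464) = 2.671073

2.6711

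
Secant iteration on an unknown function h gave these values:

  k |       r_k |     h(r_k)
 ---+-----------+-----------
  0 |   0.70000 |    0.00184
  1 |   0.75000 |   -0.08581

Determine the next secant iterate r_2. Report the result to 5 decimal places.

0.70105

r_2 = 0.75000 − (-0.08581)·(0.75000 − 0.70000) / (-0.08581 − 0.00184)
   = 0.75000 − (-0.0042905)/(-0.0876500) = 0.7010496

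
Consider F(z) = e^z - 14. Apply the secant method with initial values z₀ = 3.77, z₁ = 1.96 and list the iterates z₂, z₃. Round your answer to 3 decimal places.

2.304, 2.774

F(3.77) = 29.38006, F(1.96) = -6.90067
z₂ = 1.96000 − (-6.90067)·(1.96000 − 3.77000) / (-6.90067 − 29.38006) = 1.96000 − (12.49022)/(-36.28074) = 2.30427
F(2.30427) = -3.98318
z₃ = 2.30427 − (-3.98318)·(2.30427 − 1.96000) / (-3.98318 − (-6.90067)) = 2.30427 − (-1.37127)/(2.91749) = 2.77428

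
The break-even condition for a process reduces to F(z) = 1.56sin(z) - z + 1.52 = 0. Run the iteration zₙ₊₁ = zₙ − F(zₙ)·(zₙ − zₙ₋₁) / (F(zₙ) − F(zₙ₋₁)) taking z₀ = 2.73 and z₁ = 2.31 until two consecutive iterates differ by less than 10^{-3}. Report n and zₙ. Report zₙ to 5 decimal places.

F(2.73) = -0.5858916, F(2.31) = 0.3628482
z₂ = 2.3100000 − 0.3628482·(-0.4200000)/(0.9487398) = 2.4706302;  |Δ| = 0.1606302
F(2.4706302) = 0.0192844
z₃ = 2.4706302 − 0.0192844·(0.1606302)/(-0.3435639) = 2.4796464;  |Δ| = 0.0090162
F(2.4796464) = -0.0007874
z₄ = 2.4796464 − (-0.0007874)·(0.0090162)/(-0.0200718) = 2.4792927;  |Δ| = 0.0003537
|z₄ − z₃| = 0.0003537 < 10^{-3}

n = 4, zₙ = 2.47929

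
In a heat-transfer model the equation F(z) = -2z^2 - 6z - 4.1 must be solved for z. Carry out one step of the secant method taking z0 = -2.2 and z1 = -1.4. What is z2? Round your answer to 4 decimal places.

-1.7167

F(-2.2) = -0.580000, F(-1.4) = 0.380000
z2 = -1.400000 − 0.380000·(-1.400000 − (-2.200000)) / (0.380000 − (-0.580000)) = -1.400000 − (0.304000)/(0.960000) = -1.716667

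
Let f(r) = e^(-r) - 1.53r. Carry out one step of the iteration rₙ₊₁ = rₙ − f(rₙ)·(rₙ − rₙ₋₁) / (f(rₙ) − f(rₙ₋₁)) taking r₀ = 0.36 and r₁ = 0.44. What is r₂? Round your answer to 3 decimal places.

f(0.36) = 0.14688, f(0.44) = -0.02916
r₂ = 0.44000 − (-0.02916)·(0.44000 − 0.36000) / (-0.02916 − 0.14688) = 0.44000 − (-0.00233)/(-0.17604) = 0.42675

0.427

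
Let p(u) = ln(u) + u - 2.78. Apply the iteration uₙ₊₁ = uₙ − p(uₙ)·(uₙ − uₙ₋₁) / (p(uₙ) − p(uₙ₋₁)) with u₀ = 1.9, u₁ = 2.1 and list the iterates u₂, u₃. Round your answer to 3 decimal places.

2.059, 2.058

p(1.9) = -0.23815, p(2.1) = 0.06194
u₂ = 2.10000 − 0.06194·(2.10000 − 1.90000) / (0.06194 − (-0.23815)) = 2.10000 − (0.01239)/(0.30008) = 2.05872
p(2.05872) = 0.00080
u₃ = 2.05872 − 0.00080·(2.05872 − 2.10000) / (0.00080 − 0.06194) = 2.05872 − (-0.00003)/(-0.06113) = 2.05818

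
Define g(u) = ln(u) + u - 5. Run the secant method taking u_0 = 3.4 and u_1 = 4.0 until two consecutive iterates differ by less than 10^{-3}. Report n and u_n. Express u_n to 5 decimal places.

g(3.4) = -0.3762246, g(4.0) = 0.3862944
u_2 = 4.0000000 − 0.3862944·(0.6000000)/(0.7625189) = 3.6960382;  |Δ| = 0.3039618
g(3.6960382) = 0.0032997
u_3 = 3.6960382 − 0.0032997·(-0.3039618)/(-0.3829947) = 3.6934194;  |Δ| = 0.0026188
g(3.6934194) = -0.0000279
u_4 = 3.6934194 − (-0.0000279)·(-0.0026188)/(-0.0033276) = 3.6934414;  |Δ| = 0.0000219
|u_4 − u_3| = 0.0000219 < 10^{-3}

n = 4, u_n = 3.69344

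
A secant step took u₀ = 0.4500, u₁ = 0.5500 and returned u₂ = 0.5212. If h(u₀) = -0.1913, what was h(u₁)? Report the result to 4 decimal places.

The secant line through (0.4500, -0.1913) and (0.5500, h(u₁)) crosses zero at u₂ = 0.5212.
So (0.4500, -0.1913), (0.5500, h(u₁)), (0.5212, 0) are collinear:
h(u₁) = -0.1913 · (0.5500 − 0.5212) / (0.4500 − 0.5212) = -0.1913 · (0.028800)/(-0.071200) = 0.077380

0.0774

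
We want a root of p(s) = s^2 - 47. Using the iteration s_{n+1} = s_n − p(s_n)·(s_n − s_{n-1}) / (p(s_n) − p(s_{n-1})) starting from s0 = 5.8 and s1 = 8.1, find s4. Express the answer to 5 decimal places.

p(5.8) = -13.3600000, p(8.1) = 18.6100000
s2 = 8.1000000 − 18.6100000·(8.1000000 − 5.8000000) / (18.6100000 − (-13.3600000)) = 8.1000000 − (42.8030000)/(31.9700000) = 6.7611511
p(6.7611511) = -1.2868361
s3 = 6.7611511 − (-1.2868361)·(6.7611511 − 8.1000000) / (-1.2868361 − 18.6100000) = 6.7611511 − (1.7228791)/(-19.8968361) = 6.8477417
p(6.8477417) = -0.1084338
s4 = 6.8477417 − (-0.1084338)·(6.8477417 − 6.7611511) / (-0.1084338 − (-1.2868361)) = 6.8477417 − (-0.0093893)/(1.1784023) = 6.8557095

6.85571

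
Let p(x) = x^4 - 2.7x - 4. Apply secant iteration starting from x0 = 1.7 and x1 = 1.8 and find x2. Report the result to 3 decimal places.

1.713

p(1.7) = -0.23790, p(1.8) = 1.63760
x2 = 1.80000 − 1.63760·(1.80000 − 1.70000) / (1.63760 − (-0.23790)) = 1.80000 − (0.16376)/(1.87550) = 1.71268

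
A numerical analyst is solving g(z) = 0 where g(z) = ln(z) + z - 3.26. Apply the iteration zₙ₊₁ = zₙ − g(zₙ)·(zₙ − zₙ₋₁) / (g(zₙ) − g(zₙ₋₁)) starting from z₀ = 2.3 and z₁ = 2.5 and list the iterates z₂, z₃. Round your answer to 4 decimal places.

2.3897, 2.3891

g(2.3) = -0.127091, g(2.5) = 0.156291
z₂ = 2.500000 − 0.156291·(2.500000 − 2.300000) / (0.156291 − (-0.127091)) = 2.500000 − (0.031258)/(0.283382) = 2.389696
g(2.389696) = 0.000862
z₃ = 2.389696 − 0.000862·(2.389696 − 2.500000) / (0.000862 − 0.156291) = 2.389696 − (-0.000095)/(-0.155429) = 2.389084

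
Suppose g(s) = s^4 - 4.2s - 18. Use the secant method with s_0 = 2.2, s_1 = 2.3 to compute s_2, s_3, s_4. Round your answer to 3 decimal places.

2.292, 2.293, 2.293

g(2.2) = -3.81440, g(2.3) = 0.32410
s_2 = 2.30000 − 0.32410·(2.30000 − 2.20000) / (0.32410 − (-3.81440)) = 2.30000 − (0.03241)/(4.13850) = 2.29217
g(2.29217) = -0.02220
s_3 = 2.29217 − (-0.02220)·(2.29217 − 2.30000) / (-0.02220 − 0.32410) = 2.29217 − (0.00017)/(-0.34630) = 2.29267
g(2.29267) = -0.00012
s_4 = 2.29267 − (-0.00012)·(2.29267 − 2.29217) / (-0.00012 − (-0.02220)) = 2.29267 − (0.00000)/(0.02209) = 2.29267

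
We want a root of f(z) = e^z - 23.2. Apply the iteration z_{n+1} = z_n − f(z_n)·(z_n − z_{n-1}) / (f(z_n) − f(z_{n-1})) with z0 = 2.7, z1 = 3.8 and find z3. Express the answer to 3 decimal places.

f(2.7) = -8.32027, f(3.8) = 21.50118
z2 = 3.80000 − 21.50118·(3.80000 − 2.70000) / (21.50118 − (-8.32027)) = 3.80000 − (23.65130)/(29.82145) = 3.00690
f(3.00690) = -2.97533
z3 = 3.00690 − (-2.97533)·(3.00690 − 3.80000) / (-2.97533 − 21.50118) = 3.00690 − (2.35973)/(-24.47652) = 3.10331

3.103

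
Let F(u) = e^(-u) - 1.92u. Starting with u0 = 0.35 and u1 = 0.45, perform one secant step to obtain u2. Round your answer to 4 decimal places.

F(0.35) = 0.032688, F(0.45) = -0.226372
u2 = 0.450000 − (-0.226372)·(0.450000 − 0.350000) / (-0.226372 − 0.032688) = 0.450000 − (-0.022637)/(-0.259060) = 0.362618

0.3626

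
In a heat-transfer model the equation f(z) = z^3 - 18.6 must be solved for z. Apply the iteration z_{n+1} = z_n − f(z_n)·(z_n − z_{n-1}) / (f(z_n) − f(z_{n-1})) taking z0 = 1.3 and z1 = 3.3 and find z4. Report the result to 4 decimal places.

f(1.3) = -16.403000, f(3.3) = 17.337000
z2 = 3.300000 − 17.337000·(3.300000 − 1.300000) / (17.337000 − (-16.403000)) = 3.300000 − (34.674000)/(33.740000) = 2.272318
f(2.272318) = -6.867051
z3 = 2.272318 − (-6.867051)·(2.272318 − 3.300000) / (-6.867051 − 17.337000) = 2.272318 − (7.057147)/(-24.204051) = 2.563887
f(2.563887) = -1.746255
z4 = 2.563887 − (-1.746255)·(2.563887 − 2.272318) / (-1.746255 − (-6.867051)) = 2.563887 − (-0.509154)/(5.120796) = 2.663315

2.6633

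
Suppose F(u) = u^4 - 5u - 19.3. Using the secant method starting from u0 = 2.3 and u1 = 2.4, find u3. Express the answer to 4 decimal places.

2.3616

F(2.3) = -2.815900, F(2.4) = 1.877600
u2 = 2.400000 − 1.877600·(2.400000 − 2.300000) / (1.877600 − (-2.815900)) = 2.400000 − (0.187760)/(4.693500) = 2.359996
F(2.359996) = -0.079759
u3 = 2.359996 − (-0.079759)·(2.359996 − 2.400000) / (-0.079759 − 1.877600) = 2.359996 − (0.003191)/(-1.957359) = 2.361626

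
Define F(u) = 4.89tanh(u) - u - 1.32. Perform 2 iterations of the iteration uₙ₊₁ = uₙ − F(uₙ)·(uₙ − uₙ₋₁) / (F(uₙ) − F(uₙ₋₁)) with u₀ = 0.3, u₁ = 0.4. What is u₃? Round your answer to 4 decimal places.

F(0.3) = -0.195481, F(0.4) = 0.137950
u₂ = 0.400000 − 0.137950·(0.400000 − 0.300000) / (0.137950 − (-0.195481)) = 0.400000 − (0.013795)/(0.333432) = 0.358627
F(0.358627) = 0.003553
u₃ = 0.358627 − 0.003553·(0.358627 − 0.400000) / (0.003553 − 0.137950) = 0.358627 − (-0.000147)/(-0.134397) = 0.357533

0.3575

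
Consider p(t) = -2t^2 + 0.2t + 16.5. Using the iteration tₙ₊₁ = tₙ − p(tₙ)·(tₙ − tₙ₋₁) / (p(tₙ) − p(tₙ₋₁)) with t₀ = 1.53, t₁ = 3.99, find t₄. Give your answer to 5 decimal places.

2.92498

p(1.53) = 12.1242000, p(3.99) = -14.5422000
t₂ = 3.9900000 − (-14.5422000)·(3.9900000 − 1.5300000) / (-14.5422000 − 12.1242000) = 3.9900000 − (-35.7738120)/(-26.6664000) = 2.6484686
p(2.6484686) = 3.0009215
t₃ = 2.6484686 − 3.0009215·(2.6484686 − 3.9900000) / (3.0009215 − (-14.5422000)) = 2.6484686 − (-4.0258303)/(17.5431215) = 2.8779506
p(2.8779506) = 0.5103906
t₄ = 2.8779506 − 0.5103906·(2.8779506 − 2.6484686) / (0.5103906 − 3.0009215) = 2.8779506 − (0.1171254)/(-2.4905309) = 2.9249789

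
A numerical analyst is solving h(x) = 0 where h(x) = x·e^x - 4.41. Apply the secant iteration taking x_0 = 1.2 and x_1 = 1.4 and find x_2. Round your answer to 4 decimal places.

h(1.2) = -0.425860, h(1.4) = 1.267280
x_2 = 1.400000 − 1.267280·(1.400000 − 1.200000) / (1.267280 − (-0.425860)) = 1.400000 − (0.253456)/(1.693140) = 1.250304

1.2503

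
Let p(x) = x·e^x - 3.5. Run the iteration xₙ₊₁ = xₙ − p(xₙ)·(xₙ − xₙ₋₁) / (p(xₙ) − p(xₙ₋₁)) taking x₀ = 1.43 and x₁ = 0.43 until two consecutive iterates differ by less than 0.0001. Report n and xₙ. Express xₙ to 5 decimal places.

n = 7, xₙ = 1.13029

p(1.43) = 2.4755398, p(0.43) = -2.8389793
x₂ = 0.4300000 − (-2.8389793)·(-1.0000000)/(-5.3145191) = 0.9641931;  |Δ| = 0.5341931
p(0.9641931) = -0.9712393
x₃ = 0.9641931 − (-0.9712393)·(0.5341931)/(1.8677400) = 1.2419776;  |Δ| = 0.2777845
p(1.2419776) = 0.8002905
x₄ = 1.2419776 − 0.8002905·(0.2777845)/(1.7715298) = 1.1164881;  |Δ| = 0.1254895
p(1.1164881) = -0.0901226
x₅ = 1.1164881 − (-0.0901226)·(-0.1254895)/(-0.8904131) = 1.1291895;  |Δ| = 0.0127013
p(1.1291895) = -0.0072493
x₆ = 1.1291895 − (-0.0072493)·(0.0127013)/(0.0828734) = 1.1303005;  |Δ| = 0.0011110
p(1.1303005) = 0.0000739
x₇ = 1.1303005 − 0.0000739·(0.0011110)/(0.0073232) = 1.1302893;  |Δ| = 0.0000112
|x₇ − x₆| = 0.0000112 < 0.0001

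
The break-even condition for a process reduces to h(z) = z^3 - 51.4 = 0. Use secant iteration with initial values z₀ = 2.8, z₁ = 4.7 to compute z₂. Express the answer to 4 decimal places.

h(2.8) = -29.448000, h(4.7) = 52.423000
z₂ = 4.700000 − 52.423000·(4.700000 − 2.800000) / (52.423000 − (-29.448000)) = 4.700000 − (99.603700)/(81.871000) = 3.483407

3.4834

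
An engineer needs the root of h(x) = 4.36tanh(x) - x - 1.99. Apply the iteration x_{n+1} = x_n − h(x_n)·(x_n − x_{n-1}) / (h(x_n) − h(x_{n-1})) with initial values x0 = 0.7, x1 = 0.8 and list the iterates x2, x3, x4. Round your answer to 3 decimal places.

h(0.7) = -0.05496, h(0.8) = 0.10520
x2 = 0.80000 − 0.10520·(0.80000 − 0.70000) / (0.10520 − (-0.05496)) = 0.80000 − (0.01052)/(0.16016) = 0.73431
h(0.73431) = 0.00373
x3 = 0.73431 − 0.00373·(0.73431 − 0.80000) / (0.00373 − 0.10520) = 0.73431 − (-0.00024)/(-0.10147) = 0.73190
h(0.73190) = -0.00027
x4 = 0.73190 − (-0.00027)·(0.73190 − 0.73431) / (-0.00027 − 0.00373) = 0.73190 − (0.00000)/(-0.00400) = 0.73206

0.734, 0.732, 0.732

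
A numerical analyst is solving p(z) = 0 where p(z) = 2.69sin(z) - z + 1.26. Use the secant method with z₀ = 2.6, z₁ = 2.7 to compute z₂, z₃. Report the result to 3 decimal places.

p(2.6) = 0.04670, p(2.7) = -0.29035
z₂ = 2.70000 − (-0.29035)·(2.70000 − 2.60000) / (-0.29035 − 0.04670) = 2.70000 − (-0.02903)/(-0.33705) = 2.61386
p(2.61386) = 0.00077
z₃ = 2.61386 − 0.00077·(2.61386 − 2.70000) / (0.00077 − (-0.29035)) = 2.61386 − (-0.00007)/(0.29112) = 2.61408

2.614, 2.614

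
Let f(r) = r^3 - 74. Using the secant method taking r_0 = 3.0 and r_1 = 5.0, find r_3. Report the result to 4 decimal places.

f(3.0) = -47.000000, f(5.0) = 51.000000
r_2 = 5.000000 − 51.000000·(5.000000 − 3.000000) / (51.000000 − (-47.000000)) = 5.000000 − (102.000000)/(98.000000) = 3.959184
f(3.959184) = -11.939260
r_3 = 3.959184 − (-11.939260)·(3.959184 − 5.000000) / (-11.939260 − 51.000000) = 3.959184 − (12.426577)/(-62.939260) = 4.156621

4.1566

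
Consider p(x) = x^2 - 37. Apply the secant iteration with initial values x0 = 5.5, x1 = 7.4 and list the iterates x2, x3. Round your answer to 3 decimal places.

p(5.5) = -6.75000, p(7.4) = 17.76000
x2 = 7.40000 − 17.76000·(7.40000 − 5.50000) / (17.76000 − (-6.75000)) = 7.40000 − (33.74400)/(24.51000) = 6.02326
p(6.02326) = -0.72039
x3 = 6.02326 − (-0.72039)·(6.02326 − 7.40000) / (-0.72039 − 17.76000) = 6.02326 − (0.99179)/(-18.48039) = 6.07692

6.023, 6.077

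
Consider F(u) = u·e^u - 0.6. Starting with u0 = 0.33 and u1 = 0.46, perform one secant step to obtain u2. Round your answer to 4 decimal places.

0.3980

F(0.33) = -0.140981, F(0.46) = 0.128674
u2 = 0.460000 − 0.128674·(0.460000 − 0.330000) / (0.128674 − (-0.140981)) = 0.460000 − (0.016728)/(0.269655) = 0.397966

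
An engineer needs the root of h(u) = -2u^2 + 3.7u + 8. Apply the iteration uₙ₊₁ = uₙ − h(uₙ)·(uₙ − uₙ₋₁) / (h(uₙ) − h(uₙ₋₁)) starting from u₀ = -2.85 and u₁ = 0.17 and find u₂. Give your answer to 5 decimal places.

-0.77605

h(-2.85) = -18.7900000, h(0.17) = 8.5712000
u₂ = 0.1700000 − 8.5712000·(0.1700000 − (-2.8500000)) / (8.5712000 − (-18.7900000)) = 0.1700000 − (25.8850240)/(27.3612000) = -0.7760486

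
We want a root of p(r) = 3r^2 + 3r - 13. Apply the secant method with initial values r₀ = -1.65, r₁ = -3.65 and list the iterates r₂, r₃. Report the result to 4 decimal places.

-2.4083, -2.5945

p(-1.65) = -9.782500, p(-3.65) = 16.017500
r₂ = -3.650000 − 16.017500·(-3.650000 − (-1.650000)) / (16.017500 − (-9.782500)) = -3.650000 − (-32.035000)/(25.800000) = -2.408333
p(-2.408333) = -2.824792
r₃ = -2.408333 − (-2.824792)·(-2.408333 − (-3.650000)) / (-2.824792 − 16.017500) = -2.408333 − (-3.507450)/(-18.842292) = -2.594481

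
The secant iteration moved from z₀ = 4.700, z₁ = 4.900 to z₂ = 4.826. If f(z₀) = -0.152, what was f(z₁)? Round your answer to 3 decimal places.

0.089

The secant line through (4.700, -0.152) and (4.900, f(z₁)) crosses zero at z₂ = 4.826.
So (4.700, -0.152), (4.900, f(z₁)), (4.826, 0) are collinear:
f(z₁) = -0.152 · (4.900 − 4.826) / (4.700 − 4.826) = -0.152 · (0.07400)/(-0.12600) = 0.08927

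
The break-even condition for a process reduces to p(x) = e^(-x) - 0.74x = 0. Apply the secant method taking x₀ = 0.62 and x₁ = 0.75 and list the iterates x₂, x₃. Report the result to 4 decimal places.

p(0.62) = 0.079144, p(0.75) = -0.082633
x₂ = 0.750000 − (-0.082633)·(0.750000 − 0.620000) / (-0.082633 − 0.079144) = 0.750000 − (-0.010742)/(-0.161778) = 0.683598
p(0.683598) = -0.001065
x₃ = 0.683598 − (-0.001065)·(0.683598 − 0.750000) / (-0.001065 − (-0.082633)) = 0.683598 − (0.000071)/(0.081568) = 0.682731

0.6836, 0.6827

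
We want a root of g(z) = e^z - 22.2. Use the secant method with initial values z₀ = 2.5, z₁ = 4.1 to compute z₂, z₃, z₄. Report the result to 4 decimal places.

g(2.5) = -10.017506, g(4.1) = 38.140288
z₂ = 4.100000 − 38.140288·(4.100000 − 2.500000) / (38.140288 − (-10.017506)) = 4.100000 − (61.024460)/(48.157794) = 2.832823
g(2.832823) = -5.206639
z₃ = 2.832823 − (-5.206639)·(2.832823 − 4.100000) / (-5.206639 − 38.140288) = 2.832823 − (6.597734)/(-43.346926) = 2.985030
g(2.985030) = -2.412896
z₄ = 2.985030 − (-2.412896)·(2.985030 − 2.832823) / (-2.412896 − (-5.206639)) = 2.985030 − (-0.367261)/(2.793743) = 3.116489

2.8328, 2.9850, 3.1165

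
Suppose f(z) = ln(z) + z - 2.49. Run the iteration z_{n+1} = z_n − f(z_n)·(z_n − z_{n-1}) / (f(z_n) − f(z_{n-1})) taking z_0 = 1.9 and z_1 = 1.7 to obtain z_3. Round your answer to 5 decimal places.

f(1.9) = 0.0518539, f(1.7) = -0.2593717
z_2 = 1.7000000 − (-0.2593717)·(1.7000000 − 1.9000000) / (-0.2593717 − 0.0518539) = 1.7000000 − (0.0518743)/(-0.3112256) = 1.8666776
f(1.8666776) = 0.0008378
z_3 = 1.8666776 − 0.0008378·(1.8666776 − 1.7000000) / (0.0008378 − (-0.2593717)) = 1.8666776 − (0.0001396)/(0.2602096) = 1.8661410

1.86614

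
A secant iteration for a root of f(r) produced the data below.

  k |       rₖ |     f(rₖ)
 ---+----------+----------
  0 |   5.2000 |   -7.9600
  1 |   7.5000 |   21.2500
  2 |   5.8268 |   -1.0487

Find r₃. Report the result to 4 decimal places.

r₃ = 5.8268 − (-1.0487)·(5.8268 − 7.5000) / (-1.0487 − 21.2500)
   = 5.8268 − (1.754685)/(-22.298700) = 5.905490

5.9055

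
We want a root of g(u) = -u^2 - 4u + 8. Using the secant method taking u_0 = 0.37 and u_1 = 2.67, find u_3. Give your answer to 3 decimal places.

g(0.37) = 6.38310, g(2.67) = -9.80890
u_2 = 2.67000 − (-9.80890)·(2.67000 − 0.37000) / (-9.80890 − 6.38310) = 2.67000 − (-22.56047)/(-16.19200) = 1.27669
g(1.27669) = 1.26330
u_3 = 1.27669 − 1.26330·(1.27669 − 2.67000) / (1.26330 − (-9.80890)) = 1.27669 − (-1.76017)/(11.07220) = 1.43566

1.436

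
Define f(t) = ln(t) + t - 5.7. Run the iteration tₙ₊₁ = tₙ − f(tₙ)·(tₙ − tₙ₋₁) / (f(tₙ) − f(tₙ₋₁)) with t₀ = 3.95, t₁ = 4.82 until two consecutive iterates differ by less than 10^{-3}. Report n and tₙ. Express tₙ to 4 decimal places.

f(3.95) = -0.376284, f(4.82) = 0.692774
t₂ = 4.820000 − 0.692774·(0.870000)/(1.069058) = 4.256220;  |Δ| = 0.563780
f(4.256220) = 0.004602
t₃ = 4.256220 − 0.004602·(-0.563780)/(-0.688172) = 4.252450;  |Δ| = 0.003770
f(4.252450) = -0.000054
t₄ = 4.252450 − (-0.000054)·(-0.003770)/(-0.004656) = 4.252494;  |Δ| = 0.000044
|t₄ − t₃| = 0.000044 < 10^{-3}

n = 4, tₙ = 4.2525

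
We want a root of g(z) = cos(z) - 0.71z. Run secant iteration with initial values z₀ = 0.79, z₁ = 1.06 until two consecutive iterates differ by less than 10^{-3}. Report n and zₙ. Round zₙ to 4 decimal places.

n = 4, zₙ = 0.8883

g(0.79) = 0.142945, g(1.06) = -0.263728
z₂ = 1.060000 − (-0.263728)·(0.270000)/(-0.406673) = 0.884905;  |Δ| = 0.175095
g(0.884905) = 0.005081
z₃ = 0.884905 − 0.005081·(-0.175095)/(0.268809) = 0.888214;  |Δ| = 0.003309
g(0.888214) = 0.000167
z₄ = 0.888214 − 0.000167·(0.003309)/(-0.004914) = 0.888326;  |Δ| = 0.000112
|z₄ − z₃| = 0.000112 < 10^{-3}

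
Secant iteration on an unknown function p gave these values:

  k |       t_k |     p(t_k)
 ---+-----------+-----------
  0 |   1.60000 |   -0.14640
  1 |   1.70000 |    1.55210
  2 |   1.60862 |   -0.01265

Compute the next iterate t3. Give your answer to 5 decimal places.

t3 = 1.60862 − (-0.01265)·(1.60862 − 1.70000) / (-0.01265 − 1.55210)
   = 1.60862 − (0.0011560)/(-1.5647500) = 1.6093587

1.60936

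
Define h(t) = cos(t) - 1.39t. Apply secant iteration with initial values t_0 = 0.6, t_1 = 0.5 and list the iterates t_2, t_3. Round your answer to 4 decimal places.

h(0.6) = -0.008664, h(0.5) = 0.182583
t_2 = 0.500000 − 0.182583·(0.500000 − 0.600000) / (0.182583 − (-0.008664)) = 0.500000 − (-0.018258)/(0.191247) = 0.595470
h(0.595470) = 0.000183
t_3 = 0.595470 − 0.000183·(0.595470 − 0.500000) / (0.000183 − 0.182583) = 0.595470 − (0.000017)/(-0.182400) = 0.595565

0.5955, 0.5956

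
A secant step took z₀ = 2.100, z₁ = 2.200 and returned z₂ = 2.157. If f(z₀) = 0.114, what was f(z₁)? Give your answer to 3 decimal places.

-0.086

The secant line through (2.100, 0.114) and (2.200, f(z₁)) crosses zero at z₂ = 2.157.
So (2.100, 0.114), (2.200, f(z₁)), (2.157, 0) are collinear:
f(z₁) = 0.114 · (2.200 − 2.157) / (2.100 − 2.157) = 0.114 · (0.04300)/(-0.05700) = -0.08600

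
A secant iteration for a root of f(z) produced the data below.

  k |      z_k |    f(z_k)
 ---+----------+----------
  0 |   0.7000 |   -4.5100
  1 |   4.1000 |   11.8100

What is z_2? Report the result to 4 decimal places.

1.6396

z_2 = 4.1000 − 11.8100·(4.1000 − 0.7000) / (11.8100 − (-4.5100))
   = 4.1000 − (40.154000)/(16.320000) = 1.639583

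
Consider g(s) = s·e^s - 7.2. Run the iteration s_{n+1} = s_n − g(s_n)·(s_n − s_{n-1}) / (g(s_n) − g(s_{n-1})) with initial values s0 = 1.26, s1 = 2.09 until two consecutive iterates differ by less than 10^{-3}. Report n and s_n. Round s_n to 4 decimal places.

n = 6, s_n = 1.5414

g(1.26) = -2.757969, g(2.09) = 9.697473
s2 = 2.090000 − 9.697473·(0.830000)/(12.455442) = 1.443784;  |Δ| = 0.646216
g(1.443784) = -1.083122
s3 = 1.443784 − (-1.083122)·(-0.646216)/(-10.780594) = 1.508709;  |Δ| = 0.064925
g(1.508709) = -0.379289
s4 = 1.508709 − (-0.379289)·(0.064925)/(0.703833) = 1.543697;  |Δ| = 0.034987
g(1.543697) = 0.027381
s5 = 1.543697 − 0.027381·(0.034987)/(0.406669) = 1.541341;  |Δ| = 0.002356
g(1.541341) = -0.000628
s6 = 1.541341 − (-0.000628)·(-0.002356)/(-0.028009) = 1.541394;  |Δ| = 0.000053
|s6 − s5| = 0.000053 < 10^{-3}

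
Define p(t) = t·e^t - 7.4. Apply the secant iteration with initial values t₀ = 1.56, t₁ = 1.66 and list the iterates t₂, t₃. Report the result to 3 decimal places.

1.558, 1.558

p(1.56) = 0.02376, p(1.66) = 1.33046
t₂ = 1.66000 − 1.33046·(1.66000 − 1.56000) / (1.33046 − 0.02376) = 1.66000 − (0.13305)/(1.30669) = 1.55818
p(1.55818) = 0.00164
t₃ = 1.55818 − 0.00164·(1.55818 − 1.66000) / (0.00164 − 1.33046) = 1.55818 − (-0.00017)/(-1.32882) = 1.55806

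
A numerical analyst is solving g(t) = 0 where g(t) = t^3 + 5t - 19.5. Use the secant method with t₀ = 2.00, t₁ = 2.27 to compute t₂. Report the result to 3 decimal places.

g(2.00) = -1.50000, g(2.27) = 3.54708
t₂ = 2.27000 − 3.54708·(2.27000 − 2.00000) / (3.54708 − (-1.50000)) = 2.27000 − (0.95771)/(5.04708) = 2.08024

2.080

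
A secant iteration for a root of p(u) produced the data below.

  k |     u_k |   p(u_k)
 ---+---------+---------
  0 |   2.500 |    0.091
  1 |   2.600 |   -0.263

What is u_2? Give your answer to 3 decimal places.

u_2 = 2.600 − (-0.263)·(2.600 − 2.500) / (-0.263 − 0.091)
   = 2.600 − (-0.02630)/(-0.35400) = 2.52571

2.526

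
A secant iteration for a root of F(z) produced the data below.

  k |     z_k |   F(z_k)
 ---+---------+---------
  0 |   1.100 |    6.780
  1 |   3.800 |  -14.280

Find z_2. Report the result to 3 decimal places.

1.969

z_2 = 3.800 − (-14.280)·(3.800 − 1.100) / (-14.280 − 6.780)
   = 3.800 − (-38.55600)/(-21.06000) = 1.96923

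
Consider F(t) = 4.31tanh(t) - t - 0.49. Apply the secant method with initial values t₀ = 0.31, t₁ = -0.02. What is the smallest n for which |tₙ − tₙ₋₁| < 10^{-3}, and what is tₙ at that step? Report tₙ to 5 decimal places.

F(0.31) = 0.4948839, F(-0.02) = -0.5561885
t₂ = -0.0200000 − (-0.5561885)·(-0.3300000)/(-1.0510724) = 0.1546238;  |Δ| = 0.1746238
F(0.1546238) = 0.0165438
t₃ = 0.1546238 − 0.0165438·(0.1746238)/(0.5727323) = 0.1495796;  |Δ| = 0.0050441
F(0.1495796) = 0.0003431
t₄ = 0.1495796 − 0.0003431·(-0.0050441)/(-0.0162008) = 0.1494728;  |Δ| = 0.0001068
|t₄ − t₃| = 0.0001068 < 10^{-3}

n = 4, tₙ = 0.14947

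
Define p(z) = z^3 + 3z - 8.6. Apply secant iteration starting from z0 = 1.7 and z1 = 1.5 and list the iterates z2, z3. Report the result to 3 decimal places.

1.568, 1.572

p(1.7) = 1.41300, p(1.5) = -0.72500
z2 = 1.50000 − (-0.72500)·(1.50000 − 1.70000) / (-0.72500 − 1.41300) = 1.50000 − (0.14500)/(-2.13800) = 1.56782
p(1.56782) = -0.04274
z3 = 1.56782 − (-0.04274)·(1.56782 − 1.50000) / (-0.04274 − (-0.72500)) = 1.56782 − (-0.00290)/(0.68226) = 1.57207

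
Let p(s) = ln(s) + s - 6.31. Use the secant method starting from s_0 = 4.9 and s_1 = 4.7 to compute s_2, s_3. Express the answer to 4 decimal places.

p(4.9) = 0.179235, p(4.7) = -0.062437
s_2 = 4.700000 − (-0.062437)·(4.700000 − 4.900000) / (-0.062437 − 0.179235) = 4.700000 − (0.012487)/(-0.241673) = 4.751671
p(4.751671) = 0.000167
s_3 = 4.751671 − 0.000167·(4.751671 − 4.700000) / (0.000167 − (-0.062437)) = 4.751671 − (0.000009)/(0.062605) = 4.751533

4.7517, 4.7515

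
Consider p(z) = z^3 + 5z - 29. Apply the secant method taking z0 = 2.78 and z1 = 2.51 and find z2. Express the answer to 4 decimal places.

2.5345

p(2.78) = 6.384952, p(2.51) = -0.636749
z2 = 2.510000 − (-0.636749)·(2.510000 − 2.780000) / (-0.636749 − 6.384952) = 2.510000 − (0.171922)/(-7.021701) = 2.534484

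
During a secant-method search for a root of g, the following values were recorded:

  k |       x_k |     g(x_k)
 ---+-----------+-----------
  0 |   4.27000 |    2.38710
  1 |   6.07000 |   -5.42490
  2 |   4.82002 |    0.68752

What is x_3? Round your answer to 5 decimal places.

x_3 = 4.82002 − 0.68752·(4.82002 − 6.07000) / (0.68752 − (-5.42490))
   = 4.82002 − (-0.8593862)/(6.1124200) = 4.9606167

4.96062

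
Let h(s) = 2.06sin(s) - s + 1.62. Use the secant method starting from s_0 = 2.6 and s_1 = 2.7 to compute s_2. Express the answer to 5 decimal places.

h(2.6) = 0.0819328, h(2.7) = -0.1995974
s_2 = 2.7000000 − (-0.1995974)·(2.7000000 − 2.6000000) / (-0.1995974 − 0.0819328) = 2.7000000 − (-0.0199597)/(-0.2815303) = 2.6291027

2.62910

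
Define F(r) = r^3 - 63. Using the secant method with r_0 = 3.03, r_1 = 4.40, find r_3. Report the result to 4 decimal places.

3.9681

F(3.03) = -35.181873, F(4.40) = 22.184000
r_2 = 4.400000 − 22.184000·(4.400000 − 3.030000) / (22.184000 − (-35.181873)) = 4.400000 − (30.392080)/(57.365873) = 3.870206
F(3.870206) = -5.030129
r_3 = 3.870206 − (-5.030129)·(3.870206 − 4.400000) / (-5.030129 − 22.184000) = 3.870206 − (2.664931)/(-27.214129) = 3.968131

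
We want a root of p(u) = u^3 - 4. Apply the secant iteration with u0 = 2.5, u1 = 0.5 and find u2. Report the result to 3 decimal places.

1.000

p(2.5) = 11.62500, p(0.5) = -3.87500
u2 = 0.50000 − (-3.87500)·(0.50000 − 2.50000) / (-3.87500 − 11.62500) = 0.50000 − (7.75000)/(-15.50000) = 1.00000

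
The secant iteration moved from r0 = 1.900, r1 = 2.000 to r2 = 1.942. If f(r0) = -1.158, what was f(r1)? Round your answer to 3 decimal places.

The secant line through (1.900, -1.158) and (2.000, f(r1)) crosses zero at r2 = 1.942.
So (1.900, -1.158), (2.000, f(r1)), (1.942, 0) are collinear:
f(r1) = -1.158 · (2.000 − 1.942) / (1.900 − 1.942) = -1.158 · (0.05800)/(-0.04200) = 1.59914

1.599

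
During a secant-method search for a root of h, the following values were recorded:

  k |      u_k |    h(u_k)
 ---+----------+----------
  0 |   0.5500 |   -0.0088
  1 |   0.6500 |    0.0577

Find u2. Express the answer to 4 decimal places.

0.5632

u2 = 0.6500 − 0.0577·(0.6500 − 0.5500) / (0.0577 − (-0.0088))
   = 0.6500 − (0.005770)/(0.066500) = 0.563233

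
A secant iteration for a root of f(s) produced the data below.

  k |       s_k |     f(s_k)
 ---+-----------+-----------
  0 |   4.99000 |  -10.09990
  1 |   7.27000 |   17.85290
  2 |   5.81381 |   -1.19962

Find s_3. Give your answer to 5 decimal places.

5.90550

s_3 = 5.81381 − (-1.19962)·(5.81381 − 7.27000) / (-1.19962 − 17.85290)
   = 5.81381 − (1.7468746)/(-19.0525200) = 5.9054973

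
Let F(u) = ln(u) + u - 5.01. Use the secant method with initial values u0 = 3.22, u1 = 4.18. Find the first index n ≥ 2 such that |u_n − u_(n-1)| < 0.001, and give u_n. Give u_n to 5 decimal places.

n = 4, u_n = 3.70131

F(3.22) = -0.6206186, F(4.18) = 0.6003112
u2 = 4.1800000 − 0.6003112·(0.9600000)/(1.2209299) = 3.7079837;  |Δ| = 0.4720163
F(3.7079837) = 0.0084720
u3 = 3.7079837 − 0.0084720·(-0.4720163)/(-0.5918393) = 3.7012270;  |Δ| = 0.0067567
F(3.7012270) = -0.0001087
u4 = 3.7012270 − (-0.0001087)·(-0.0067567)/(-0.0085806) = 3.7013125;  |Δ| = 0.0000856
|u4 − u3| = 0.0000856 < 0.001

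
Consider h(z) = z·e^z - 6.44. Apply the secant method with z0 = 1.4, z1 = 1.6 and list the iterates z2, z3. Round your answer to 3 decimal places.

1.468, 1.474

h(1.4) = -0.76272, h(1.6) = 1.48485
z2 = 1.60000 − 1.48485·(1.60000 − 1.40000) / (1.48485 − (-0.76272)) = 1.60000 − (0.29697)/(2.24757) = 1.46787
h(1.46787) = -0.06947
z3 = 1.46787 − (-0.06947)·(1.46787 − 1.60000) / (-0.06947 − 1.48485) = 1.46787 − (0.00918)/(-1.55432) = 1.47378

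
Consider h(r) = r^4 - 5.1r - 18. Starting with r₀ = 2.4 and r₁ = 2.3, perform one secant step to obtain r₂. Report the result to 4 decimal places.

h(2.4) = 2.937600, h(2.3) = -1.745900
r₂ = 2.300000 − (-1.745900)·(2.300000 − 2.400000) / (-1.745900 − 2.937600) = 2.300000 − (0.174590)/(-4.683500) = 2.337278

2.3373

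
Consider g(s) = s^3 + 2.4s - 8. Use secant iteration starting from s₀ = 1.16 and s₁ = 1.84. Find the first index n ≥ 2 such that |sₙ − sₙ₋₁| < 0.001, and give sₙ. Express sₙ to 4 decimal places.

n = 5, sₙ = 1.6063

g(1.16) = -3.655104, g(1.84) = 2.645504
s₂ = 1.840000 − 2.645504·(0.680000)/(6.300608) = 1.554481;  |Δ| = 0.285519
g(1.554481) = -0.512979
s₃ = 1.554481 − (-0.512979)·(-0.285519)/(-3.158483) = 1.600853;  |Δ| = 0.046372
g(1.600853) = -0.055397
s₄ = 1.600853 − (-0.055397)·(0.046372)/(0.457583) = 1.606467;  |Δ| = 0.005614
g(1.606467) = 0.001390
s₅ = 1.606467 − 0.001390·(0.005614)/(0.056787) = 1.606330;  |Δ| = 0.000137
|s₅ − s₄| = 0.000137 < 0.001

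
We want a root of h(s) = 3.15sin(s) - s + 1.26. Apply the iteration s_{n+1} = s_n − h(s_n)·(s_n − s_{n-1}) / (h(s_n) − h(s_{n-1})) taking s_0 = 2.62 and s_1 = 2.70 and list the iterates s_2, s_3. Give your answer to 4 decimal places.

2.6753, 2.6755

h(2.62) = 0.209524, h(2.70) = -0.093753
s_2 = 2.700000 − (-0.093753)·(2.700000 − 2.620000) / (-0.093753 − 0.209524) = 2.700000 − (-0.007500)/(-0.303278) = 2.675269
h(2.675269) = 0.000987
s_3 = 2.675269 − 0.000987·(2.675269 − 2.700000) / (0.000987 − (-0.093753)) = 2.675269 − (-0.000024)/(0.094741) = 2.675527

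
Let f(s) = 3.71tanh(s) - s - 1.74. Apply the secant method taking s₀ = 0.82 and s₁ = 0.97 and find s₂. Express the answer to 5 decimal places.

f(0.82) = -0.0554908, f(0.97) = 0.0676929
s₂ = 0.9700000 − 0.0676929·(0.9700000 − 0.8200000) / (0.0676929 − (-0.0554908)) = 0.9700000 − (0.0101539)/(0.1231837) = 0.8875708

0.88757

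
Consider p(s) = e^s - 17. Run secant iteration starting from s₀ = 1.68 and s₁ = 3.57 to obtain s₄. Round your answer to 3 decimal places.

p(1.68) = -11.63444, p(3.57) = 18.51659
s₂ = 3.57000 − 18.51659·(3.57000 − 1.68000) / (18.51659 − (-11.63444)) = 3.57000 − (34.99636)/(30.15104) = 2.40930
p(2.40930) = -5.87385
s₃ = 2.40930 − (-5.87385)·(2.40930 − 3.57000) / (-5.87385 − 18.51659) = 2.40930 − (6.81779)/(-24.39044) = 2.68883
p(2.68883) = -2.28562
s₄ = 2.68883 − (-2.28562)·(2.68883 − 2.40930) / (-2.28562 − (-5.87385)) = 2.68883 − (-0.63889)/(3.58823) = 2.86688

2.867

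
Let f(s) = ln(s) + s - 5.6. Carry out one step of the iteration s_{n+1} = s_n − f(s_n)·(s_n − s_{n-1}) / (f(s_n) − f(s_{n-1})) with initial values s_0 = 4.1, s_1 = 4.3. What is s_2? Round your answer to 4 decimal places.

f(4.1) = -0.089013, f(4.3) = 0.158615
s_2 = 4.300000 − 0.158615·(4.300000 − 4.100000) / (0.158615 − (-0.089013)) = 4.300000 − (0.031723)/(0.247628) = 4.171893

4.1719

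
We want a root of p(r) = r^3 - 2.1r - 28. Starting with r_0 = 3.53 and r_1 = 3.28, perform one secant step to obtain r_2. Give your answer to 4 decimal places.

p(3.53) = 8.573977, p(3.28) = 0.399552
r_2 = 3.280000 − 0.399552·(3.280000 − 3.530000) / (0.399552 − 8.573977) = 3.280000 − (-0.099888)/(-8.174425) = 3.267780

3.2678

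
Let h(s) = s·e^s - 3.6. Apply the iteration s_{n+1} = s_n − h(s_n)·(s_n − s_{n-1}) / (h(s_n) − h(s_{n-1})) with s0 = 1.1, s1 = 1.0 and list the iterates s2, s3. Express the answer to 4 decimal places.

h(1.1) = -0.295417, h(1.0) = -0.881718
s2 = 1.000000 − (-0.881718)·(1.000000 − 1.100000) / (-0.881718 − (-0.295417)) = 1.000000 − (0.088172)/(-0.586301) = 1.150387
h(1.150387) = 0.034548
s3 = 1.150387 − 0.034548·(1.150387 − 1.000000) / (0.034548 − (-0.881718)) = 1.150387 − (0.005196)/(0.916266) = 1.144716

1.1504, 1.1447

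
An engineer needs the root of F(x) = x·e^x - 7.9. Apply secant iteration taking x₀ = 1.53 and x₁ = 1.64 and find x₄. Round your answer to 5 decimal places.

F(1.53) = -0.8341895, F(1.64) = 0.5544780
x₂ = 1.6400000 − 0.5544780·(1.6400000 − 1.5300000) / (0.5544780 − (-0.8341895)) = 1.6400000 − (0.0609926)/(1.3886675) = 1.5960783
F(1.5960783) = -0.0255139
x₃ = 1.5960783 − (-0.0255139)·(1.5960783 − 1.6400000) / (-0.0255139 − 0.5544780) = 1.5960783 − (0.0011206)/(-0.5799919) = 1.5980105
F(1.5980105) = -0.0007339
x₄ = 1.5980105 − (-0.0007339)·(1.5980105 − 1.5960783) / (-0.0007339 − (-0.0255139)) = 1.5980105 − (-0.0000014)/(0.0247800) = 1.5980677

1.59807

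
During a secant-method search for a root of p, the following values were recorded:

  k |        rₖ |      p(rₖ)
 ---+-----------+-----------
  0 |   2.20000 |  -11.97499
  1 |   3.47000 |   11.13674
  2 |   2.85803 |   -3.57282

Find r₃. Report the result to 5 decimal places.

r₃ = 2.85803 − (-3.57282)·(2.85803 − 3.47000) / (-3.57282 − 11.13674)
   = 2.85803 − (2.1864587)/(-14.7095600) = 3.0066720

3.00667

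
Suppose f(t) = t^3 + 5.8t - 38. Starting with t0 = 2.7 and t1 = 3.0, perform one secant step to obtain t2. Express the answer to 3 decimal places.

f(2.7) = -2.65700, f(3.0) = 6.40000
t2 = 3.00000 − 6.40000·(3.00000 − 2.70000) / (6.40000 − (-2.65700)) = 3.00000 − (1.92000)/(9.05700) = 2.78801

2.788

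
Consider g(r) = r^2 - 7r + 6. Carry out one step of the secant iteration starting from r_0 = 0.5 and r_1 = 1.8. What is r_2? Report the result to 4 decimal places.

g(0.5) = 2.750000, g(1.8) = -3.360000
r_2 = 1.800000 − (-3.360000)·(1.800000 − 0.500000) / (-3.360000 − 2.750000) = 1.800000 − (-4.368000)/(-6.110000) = 1.085106

1.0851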